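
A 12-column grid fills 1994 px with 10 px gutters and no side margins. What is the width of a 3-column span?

1994 − 11·10 = 1884; ÷12 gives c = 157 px.
3-column span = 3·157 + 2·10 = 491 px.

491 px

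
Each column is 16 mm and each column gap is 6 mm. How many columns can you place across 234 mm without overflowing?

10 columns

Each extra column adds 16 + 6 = 22 mm.
(234 + 6) / 22 = 10.91, so 10 columns fit.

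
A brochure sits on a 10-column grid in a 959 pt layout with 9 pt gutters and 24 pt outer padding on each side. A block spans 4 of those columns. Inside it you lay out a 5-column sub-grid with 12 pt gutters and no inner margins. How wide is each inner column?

Outer content = 959 − 2·24 = 911 pt.
10 columns + 9 gutters: 10c + 9·9 = 911.
10c = 911 − 81 = 830, so c = 83 pt.
Span of 4: 4·83 + 3·9 = 332 + 27 = 359 pt.
5d + 4·12 = 359 → 5d = 311 → d = 62.2 pt.

62.2 pt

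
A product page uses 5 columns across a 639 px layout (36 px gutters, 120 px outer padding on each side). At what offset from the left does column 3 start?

294 px

Content = 639 − 2·120 = 399 px.
399 − 4·36 = 255; ÷5 gives c = 51 px.
Column 3 starts at margin + 2·(column + gutter) = 120 + 2·87 = 294 px.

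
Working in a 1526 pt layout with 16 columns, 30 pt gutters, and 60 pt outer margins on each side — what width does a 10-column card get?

867.5 pt

Inside the margins: 1526 − 120 = 1406 pt.
16c + 15·30 = 1406 → 16c = 956 → c = 59.75 pt.
10-column span = 10·59.75 + 9·30 = 867.5 pt.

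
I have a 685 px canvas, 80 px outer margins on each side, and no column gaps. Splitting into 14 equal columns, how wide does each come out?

Content width = 685 − 2·80 = 525 px.
525 / 14 = 37.5 px per column.

37.5 px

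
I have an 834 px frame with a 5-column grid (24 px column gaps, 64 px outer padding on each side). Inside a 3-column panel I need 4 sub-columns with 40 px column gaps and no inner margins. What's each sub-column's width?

73.5 px

Subtract both margins: 834 − 2·64 = 706 px.
5 columns + 4 column gaps: 5c + 4·24 = 706.
5c = 706 − 96 = 610, so c = 122 px.
3-column span = 3·122 + 2·24 = 414 px.
4 columns + 3 column gaps: 4d + 3·40 = 414.
4d = 414 − 120 = 294, so d = 73.5 px.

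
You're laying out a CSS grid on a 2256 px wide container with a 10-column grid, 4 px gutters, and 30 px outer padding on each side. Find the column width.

Content width = 2256 − 2·30 = 2196 px.
Subtracting 9 gutters of 4 leaves 2160 for 10 columns, so c = 216 px.

216 px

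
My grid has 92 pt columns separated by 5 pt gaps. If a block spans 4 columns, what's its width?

4 columns plus 3 gaps: 368 + 15 = 383 pt.

383 pt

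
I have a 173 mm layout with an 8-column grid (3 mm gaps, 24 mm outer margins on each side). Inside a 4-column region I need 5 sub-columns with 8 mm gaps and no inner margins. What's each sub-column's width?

Take off 48 mm of margins, leaving 125 mm.
Subtracting 7 gaps of 3 leaves 104 for 8 columns, so c = 13 mm.
4 columns plus 3 gaps: 52 + 9 = 61 mm.
Subtracting 4 gaps of 8 leaves 29 for 5 columns, so d = 5.8 mm.

5.8 mm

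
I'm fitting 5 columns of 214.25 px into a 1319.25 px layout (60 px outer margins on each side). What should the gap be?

Inside the margins: 1319.25 − 120 = 1199.25 px.
5 columns take 5·214.25 = 1071.25 px; remaining 128 splits into 4 gaps.
g = 128 / 4 = 32 px.

32 px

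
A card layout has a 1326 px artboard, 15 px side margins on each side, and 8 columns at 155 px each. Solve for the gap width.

Subtract both margins: 1326 − 2·15 = 1296 px.
8·155 + 7g = 1296 → 7g = 56 → g = 8 px.

8 px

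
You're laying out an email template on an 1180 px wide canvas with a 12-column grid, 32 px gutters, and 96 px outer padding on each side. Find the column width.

53 px

Subtract both margins: 1180 − 2·96 = 988 px.
12 columns + 11 gutters: 12c + 11·32 = 988.
12c = 988 − 352 = 636, so c = 53 px.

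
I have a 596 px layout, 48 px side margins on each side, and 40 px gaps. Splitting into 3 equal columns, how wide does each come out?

Inside the margins: 596 − 96 = 500 px.
3 columns + 2 gaps: 3c + 2·40 = 500.
3c = 500 − 80 = 420, so c = 140 px.

140 px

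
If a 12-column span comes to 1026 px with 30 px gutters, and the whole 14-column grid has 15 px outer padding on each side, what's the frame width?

1232 px

12 columns + 11 gutters: 12c + 11·30 = 1026.
12c = 1026 − 330 = 696, so c = 58 px.
Frame = 2·15 + 14·58 + 13·30 = 30 + 812 + 390 = 1232 px.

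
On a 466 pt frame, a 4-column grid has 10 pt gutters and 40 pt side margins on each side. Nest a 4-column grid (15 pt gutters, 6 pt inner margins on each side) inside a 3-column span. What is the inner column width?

57.5 pt

Take off 80 pt of margins, leaving 386 pt.
4c + 3·10 = 386 → 4c = 356 → c = 89 pt.
3-column span = 3·89 + 2·10 = 287 pt.
Inner content = 287 − 2·6 = 275 pt.
4 columns + 3 gutters: 4d + 3·15 = 275.
4d = 275 − 45 = 230, so d = 57.5 pt.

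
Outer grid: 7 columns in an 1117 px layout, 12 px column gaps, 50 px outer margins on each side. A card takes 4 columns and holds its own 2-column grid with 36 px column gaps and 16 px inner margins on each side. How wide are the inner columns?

Take off 100 px of margins, leaving 1017 px.
Subtracting 6 column gaps of 12 leaves 945 for 7 columns, so c = 135 px.
4 columns plus 3 column gaps: 540 + 36 = 576 px.
Inner content = 576 − 2·16 = 544 px.
2d + 1·36 = 544 → 2d = 508 → d = 254 px.

254 px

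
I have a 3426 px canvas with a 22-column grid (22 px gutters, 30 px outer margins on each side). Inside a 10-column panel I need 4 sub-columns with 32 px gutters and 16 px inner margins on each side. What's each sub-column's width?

Outer content = 3426 − 2·30 = 3366 px.
3366 − 21·22 = 2904; ÷22 gives c = 132 px.
10-column span = 10·132 + 9·22 = 1518 px.
Inner content = 1518 − 2·16 = 1486 px.
1486 − 3·32 = 1390; ÷4 gives d = 347.5 px.

347.5 px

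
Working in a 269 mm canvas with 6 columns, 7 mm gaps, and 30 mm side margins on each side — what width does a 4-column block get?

137 mm

Take off 60 mm of margins, leaving 209 mm.
6 columns + 5 gaps: 6c + 5·7 = 209.
6c = 209 − 35 = 174, so c = 29 mm.
Span of 4: 4·29 + 3·7 = 116 + 21 = 137 mm.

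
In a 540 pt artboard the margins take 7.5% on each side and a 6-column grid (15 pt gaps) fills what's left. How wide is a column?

64 pt

Each margin = 7.5% of 540 = 40.5 pt; content = 540 − 2·40.5 = 459 pt.
459 − 5·15 = 384; ÷6 gives c = 64 pt.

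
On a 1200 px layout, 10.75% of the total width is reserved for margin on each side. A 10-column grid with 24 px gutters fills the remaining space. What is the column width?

72.6 px

1200 × (1 − 2·10.75%) = 1200 × 78.5% = 942 px for the columns.
Subtracting 9 gutters of 24 leaves 726 for 10 columns, so c = 72.6 px.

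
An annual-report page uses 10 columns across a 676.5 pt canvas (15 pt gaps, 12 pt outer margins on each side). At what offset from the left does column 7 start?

412.5 pt

Content = 676.5 − 2·12 = 652.5 pt.
Subtracting 9 gaps of 15 leaves 517.5 for 10 columns, so c = 51.75 pt.
Each column+gutter stride is 66.75 pt; 6 of them past the 12 pt margin is 12 + 400.5 = 412.5 pt.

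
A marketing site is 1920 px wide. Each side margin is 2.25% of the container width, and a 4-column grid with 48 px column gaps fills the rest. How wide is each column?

Margins: 2.25% × 1920 = 43.2 px each, so content = 1920 − 86.4 = 1833.6 px.
4c + 3·48 = 1833.6 → 4c = 1689.6 → c = 422.4 px.

422.4 px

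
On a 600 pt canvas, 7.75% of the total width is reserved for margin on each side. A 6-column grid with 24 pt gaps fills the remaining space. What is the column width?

Each margin = 7.75% of 600 = 46.5 pt; content = 600 − 2·46.5 = 507 pt.
507 − 5·24 = 387; ÷6 gives c = 64.5 pt.

64.5 pt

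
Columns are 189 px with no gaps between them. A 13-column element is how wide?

13-column span = 13·189 = 2457 px.

2457 px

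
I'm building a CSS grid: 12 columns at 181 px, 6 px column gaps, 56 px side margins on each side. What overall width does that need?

2350 px

Frame = 2·56 + 12·181 + 11·6 = 112 + 2172 + 66 = 2350 px.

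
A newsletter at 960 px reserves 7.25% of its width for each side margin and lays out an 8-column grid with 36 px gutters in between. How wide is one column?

71.1 px

Each margin = 7.25% of 960 = 69.6 px; content = 960 − 2·69.6 = 820.8 px.
Subtracting 7 gutters of 36 leaves 568.8 for 8 columns, so c = 71.1 px.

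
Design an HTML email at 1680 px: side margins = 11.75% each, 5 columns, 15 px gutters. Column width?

1680 × (1 − 2·11.75%) = 1680 × 76.5% = 1285.2 px for the columns.
5c + 4·15 = 1285.2 → 5c = 1225.2 → c = 245.04 px.

245.04 px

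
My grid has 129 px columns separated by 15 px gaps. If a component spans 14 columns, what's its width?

14-column span = 14·129 + 13·15 = 2001 px.

2001 px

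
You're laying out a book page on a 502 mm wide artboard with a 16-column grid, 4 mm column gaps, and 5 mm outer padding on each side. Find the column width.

Content width = 502 − 2·5 = 492 mm.
16 columns + 15 column gaps: 16c + 15·4 = 492.
16c = 492 − 60 = 432, so c = 27 mm.

27 mm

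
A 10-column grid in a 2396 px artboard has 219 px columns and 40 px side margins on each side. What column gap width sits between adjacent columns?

Subtract both margins: 2396 − 2·40 = 2316 px.
10 columns take 10·219 = 2190 px; remaining 126 splits into 9 column gaps.
g = 126 / 9 = 14 px.

14 px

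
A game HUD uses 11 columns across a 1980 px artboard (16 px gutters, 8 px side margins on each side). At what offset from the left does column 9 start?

Take off 16 px of margins, leaving 1964 px.
11c + 10·16 = 1964 → 11c = 1804 → c = 164 px.
Each column+gutter stride is 180 px; 8 of them past the 8 px margin is 8 + 1440 = 1448 px.

1448 px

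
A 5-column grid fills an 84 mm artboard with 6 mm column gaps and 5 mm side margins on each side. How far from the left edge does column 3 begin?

37 mm

Take off 10 mm of margins, leaving 74 mm.
5 columns + 4 column gaps: 5c + 4·6 = 74.
5c = 74 − 24 = 50, so c = 10 mm.
Before column 3: the margin + 2 columns + 2 column gaps.
Offset = 5 + 2·(10 + 6) = 5 + 32 = 37 mm.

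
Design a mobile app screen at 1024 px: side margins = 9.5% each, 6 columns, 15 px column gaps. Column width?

1024 × (1 − 2·9.5%) = 1024 × 81% = 829.44 px for the columns.
6 columns + 5 column gaps: 6c + 5·15 = 829.44.
6c = 829.44 − 75 = 754.44, so c = 125.74 px.

125.74 px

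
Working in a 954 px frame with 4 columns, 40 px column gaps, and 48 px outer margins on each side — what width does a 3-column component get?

Inside the margins: 954 − 96 = 858 px.
4 columns + 3 column gaps: 4c + 3·40 = 858.
4c = 858 − 120 = 738, so c = 184.5 px.
Span of 3: 3·184.5 + 2·40 = 553.5 + 80 = 633.5 px.

633.5 px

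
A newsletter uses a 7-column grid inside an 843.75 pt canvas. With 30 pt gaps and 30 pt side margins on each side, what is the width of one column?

86.25 pt

Inside the margins: 843.75 − 60 = 783.75 pt.
783.75 − 6·30 = 603.75; ÷7 gives c = 86.25 pt.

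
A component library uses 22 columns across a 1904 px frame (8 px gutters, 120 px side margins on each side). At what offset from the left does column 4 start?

348 px

Take off 240 px of margins, leaving 1664 px.
22 columns + 21 gutters: 22c + 21·8 = 1664.
22c = 1664 − 168 = 1496, so c = 68 px.
Before column 4: the margin + 3 columns + 3 gutters.
Offset = 120 + 3·(68 + 8) = 120 + 228 = 348 px.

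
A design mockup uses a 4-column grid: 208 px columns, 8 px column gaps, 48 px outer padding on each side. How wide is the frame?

952 px

Total width: 2·48 + 4·208 + 3·8 = 952 px.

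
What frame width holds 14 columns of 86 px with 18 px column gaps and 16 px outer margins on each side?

1470 px

Frame = 2·16 + 14·86 + 13·18 = 32 + 1204 + 234 = 1470 px.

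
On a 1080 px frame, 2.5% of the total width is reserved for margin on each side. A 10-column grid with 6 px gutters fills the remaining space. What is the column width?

97.2 px

Margins: 2.5% × 1080 = 27 px each, so content = 1080 − 54 = 1026 px.
1026 − 9·6 = 972; ÷10 gives c = 97.2 px.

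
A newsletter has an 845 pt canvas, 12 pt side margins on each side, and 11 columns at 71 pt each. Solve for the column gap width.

Content width = 845 − 2·12 = 821 pt.
11·71 + 10g = 821 → 10g = 40 → g = 4 pt.

4 pt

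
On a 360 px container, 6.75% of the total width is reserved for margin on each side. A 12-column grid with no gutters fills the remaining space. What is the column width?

25.95 px

Each margin = 6.75% of 360 = 24.3 px; content = 360 − 2·24.3 = 311.4 px.
With no gutters, each column is 311.4/12 = 25.95 px.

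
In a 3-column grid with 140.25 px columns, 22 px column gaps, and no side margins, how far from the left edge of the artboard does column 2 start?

Before column 2: 1 column + 1 column gap.
Offset = 1·(140.25 + 22) = 1·162.25 = 162.25 px.

162.25 px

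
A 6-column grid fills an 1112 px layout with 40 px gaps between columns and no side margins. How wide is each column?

6c + 5·40 = 1112 → 6c = 912 → c = 152 px.

152 px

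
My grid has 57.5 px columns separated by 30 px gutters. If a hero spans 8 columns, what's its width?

670 px

Span of 8: 8·57.5 + 7·30 = 460 + 210 = 670 px.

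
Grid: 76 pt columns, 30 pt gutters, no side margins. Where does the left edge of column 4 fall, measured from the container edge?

Before column 4: 3 columns + 3 gutters.
Offset = 3·(76 + 30) = 3·106 = 318 pt.

318 pt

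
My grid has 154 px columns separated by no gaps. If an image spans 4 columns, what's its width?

616 px

4-column span = 4·154 = 616 px.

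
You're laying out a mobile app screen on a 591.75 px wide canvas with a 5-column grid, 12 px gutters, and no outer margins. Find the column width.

108.75 px

5c + 4·12 = 591.75 → 5c = 543.75 → c = 108.75 px.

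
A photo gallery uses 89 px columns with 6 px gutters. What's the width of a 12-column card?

12-column span = 12·89 + 11·6 = 1134 px.

1134 px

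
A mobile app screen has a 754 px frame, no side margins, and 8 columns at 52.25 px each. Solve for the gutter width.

Columns use 418 px, leaving 336 px across 7 gutters = 48 px each.

48 px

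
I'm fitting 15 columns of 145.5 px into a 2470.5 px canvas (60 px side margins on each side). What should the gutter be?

Subtract both margins: 2470.5 − 2·60 = 2350.5 px.
Columns use 2182.5 px, leaving 168 px across 14 gutters = 12 px each.

12 px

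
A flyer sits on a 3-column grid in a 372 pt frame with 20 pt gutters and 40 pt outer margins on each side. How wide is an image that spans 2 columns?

Inside the margins: 372 − 80 = 292 pt.
Subtracting 2 gutters of 20 leaves 252 for 3 columns, so c = 84 pt.
2-column span = 2·84 + 1·20 = 188 pt.

188 pt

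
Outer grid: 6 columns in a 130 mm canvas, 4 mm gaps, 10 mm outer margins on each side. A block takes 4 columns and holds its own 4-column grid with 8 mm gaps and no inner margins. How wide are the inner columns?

12 mm

Take off 20 mm of margins, leaving 110 mm.
6c + 5·4 = 110 → 6c = 90 → c = 15 mm.
4-column span = 4·15 + 3·4 = 72 mm.
72 − 3·8 = 48; ÷4 gives d = 12 mm.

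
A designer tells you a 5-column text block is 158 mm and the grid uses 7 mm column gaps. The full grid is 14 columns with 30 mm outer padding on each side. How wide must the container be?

5c + 4·7 = 158 → 5c = 130 → c = 26 mm.
Adding margins, columns and gutters: 60 + 364 + 91 = 515 mm.

515 mm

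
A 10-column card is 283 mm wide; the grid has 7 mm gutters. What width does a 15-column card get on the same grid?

10 columns + 9 gutters: 10c + 9·7 = 283.
10c = 283 − 63 = 220, so c = 22 mm.
15 columns plus 14 gutters: 330 + 98 = 428 mm.

428 mm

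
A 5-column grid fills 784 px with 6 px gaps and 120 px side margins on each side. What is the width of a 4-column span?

Subtract both margins: 784 − 2·120 = 544 px.
Subtracting 4 gaps of 6 leaves 520 for 5 columns, so c = 104 px.
Span of 4: 4·104 + 3·6 = 416 + 18 = 434 px.

434 px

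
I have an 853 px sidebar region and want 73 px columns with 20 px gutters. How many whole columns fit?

9 columns

k columns need k·73 + (k−1)·20 = k·93 − 20.
k·93 − 20 ≤ 853 → k ≤ 873 / 93 ≈ 9.39, so k = 9.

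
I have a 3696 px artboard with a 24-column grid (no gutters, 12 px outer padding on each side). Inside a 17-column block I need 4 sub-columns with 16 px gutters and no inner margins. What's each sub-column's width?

Outer content = 3696 − 2·12 = 3672 px.
With no gutters, each column is 3672/24 = 153 px.
With no gutters, 17 columns span 17·153 = 2601 px.
Subtracting 3 gutters of 16 leaves 2553 for 4 columns, so d = 638.25 px.

638.25 px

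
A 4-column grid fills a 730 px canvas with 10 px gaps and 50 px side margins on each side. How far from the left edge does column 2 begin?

210 px

Content = 730 − 2·50 = 630 px.
4 columns + 3 gaps: 4c + 3·10 = 630.
4c = 630 − 30 = 600, so c = 150 px.
Column 2 starts at margin + 1·(column + gutter) = 50 + 1·160 = 210 px.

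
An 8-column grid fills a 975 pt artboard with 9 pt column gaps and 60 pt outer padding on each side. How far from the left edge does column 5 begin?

Take off 120 pt of margins, leaving 855 pt.
Subtracting 7 column gaps of 9 leaves 792 for 8 columns, so c = 99 pt.
Before column 5: the margin + 4 columns + 4 column gaps.
Offset = 60 + 4·(99 + 9) = 60 + 432 = 492 pt.

492 pt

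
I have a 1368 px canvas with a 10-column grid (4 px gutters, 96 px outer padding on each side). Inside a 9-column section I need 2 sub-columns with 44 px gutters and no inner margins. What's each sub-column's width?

Subtract both margins: 1368 − 2·96 = 1176 px.
Subtracting 9 gutters of 4 leaves 1140 for 10 columns, so c = 114 px.
9 columns plus 8 gutters: 1026 + 32 = 1058 px.
1058 − 1·44 = 1014; ÷2 gives d = 507 px.

507 px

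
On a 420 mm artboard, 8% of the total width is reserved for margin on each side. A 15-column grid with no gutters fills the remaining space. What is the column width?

23.52 mm

Margins: 8% × 420 = 33.6 mm each, so content = 420 − 67.2 = 352.8 mm.
With no gutters, each column is 352.8/15 = 23.52 mm.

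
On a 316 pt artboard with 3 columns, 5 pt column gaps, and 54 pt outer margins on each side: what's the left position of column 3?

196 pt

Content = 316 − 2·54 = 208 pt.
3 columns + 2 column gaps: 3c + 2·5 = 208.
3c = 208 − 10 = 198, so c = 66 pt.
Before column 3: the margin + 2 columns + 2 column gaps.
Offset = 54 + 2·(66 + 5) = 54 + 142 = 196 pt.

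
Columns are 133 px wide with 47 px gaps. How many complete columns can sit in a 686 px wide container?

k columns need k·133 + (k−1)·47 = k·180 − 47.
k·180 − 47 ≤ 686 → k ≤ 733 / 180 ≈ 4.07, so k = 4.

4 columns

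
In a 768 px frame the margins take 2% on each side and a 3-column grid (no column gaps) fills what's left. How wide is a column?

245.76 px

Margins: 2% × 768 = 15.36 px each, so content = 768 − 30.72 = 737.28 px.
3c = 737.28 → c = 245.76 px.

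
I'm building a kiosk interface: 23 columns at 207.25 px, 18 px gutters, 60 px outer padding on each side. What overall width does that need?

5282.75 px

Adding margins, columns and gutters: 120 + 4766.75 + 396 = 5282.75 px.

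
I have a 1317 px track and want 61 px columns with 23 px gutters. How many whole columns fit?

15 columns: 15·61 + 14·23 = 1237 px ≤ 1317.
16 columns: 1321 px > 1317. So 15.

15 columns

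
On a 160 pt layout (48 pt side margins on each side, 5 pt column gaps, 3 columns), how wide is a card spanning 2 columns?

Subtract both margins: 160 − 2·48 = 64 pt.
Subtracting 2 column gaps of 5 leaves 54 for 3 columns, so c = 18 pt.
2-column span = 2·18 + 1·5 = 41 pt.

41 pt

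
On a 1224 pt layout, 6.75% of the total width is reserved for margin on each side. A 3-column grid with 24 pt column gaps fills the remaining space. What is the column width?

336.92 pt

Each margin = 6.75% of 1224 = 82.62 pt; content = 1224 − 2·82.62 = 1058.76 pt.
Subtracting 2 column gaps of 24 leaves 1010.76 for 3 columns, so c = 336.92 pt.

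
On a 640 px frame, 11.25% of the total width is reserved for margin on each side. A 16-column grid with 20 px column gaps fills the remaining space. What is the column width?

Each margin = 11.25% of 640 = 72 px; content = 640 − 2·72 = 496 px.
496 − 15·20 = 196; ÷16 gives c = 12.25 px.

12.25 px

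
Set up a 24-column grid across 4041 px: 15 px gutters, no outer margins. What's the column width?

24 columns + 23 gutters: 24c + 23·15 = 4041.
24c = 4041 − 345 = 3696, so c = 154 px.

154 px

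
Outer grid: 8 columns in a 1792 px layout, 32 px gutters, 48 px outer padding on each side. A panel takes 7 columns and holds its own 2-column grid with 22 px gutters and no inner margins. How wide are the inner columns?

729 px

Inside the margins: 1792 − 96 = 1696 px.
8c + 7·32 = 1696 → 8c = 1472 → c = 184 px.
7-column span = 7·184 + 6·32 = 1480 px.
Subtracting 1 gutter of 22 leaves 1458 for 2 columns, so d = 729 px.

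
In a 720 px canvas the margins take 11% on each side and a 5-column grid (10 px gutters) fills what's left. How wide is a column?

720 × (1 − 2·11%) = 720 × 78% = 561.6 px for the columns.
Subtracting 4 gutters of 10 leaves 521.6 for 5 columns, so c = 104.32 px.

104.32 px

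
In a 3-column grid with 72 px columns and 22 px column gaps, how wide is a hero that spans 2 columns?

2-column span = 2·72 + 1·22 = 166 px.

166 px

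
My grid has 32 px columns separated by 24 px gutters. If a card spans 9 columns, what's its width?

480 px

9 columns plus 8 gutters: 288 + 192 = 480 px.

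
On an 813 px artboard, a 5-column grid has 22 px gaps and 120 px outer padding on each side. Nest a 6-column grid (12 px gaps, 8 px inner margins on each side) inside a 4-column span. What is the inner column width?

63 px

Inside the margins: 813 − 240 = 573 px.
Subtracting 4 gaps of 22 leaves 485 for 5 columns, so c = 97 px.
4 columns plus 3 gaps: 388 + 66 = 454 px.
Inner content = 454 − 2·8 = 438 px.
438 − 5·12 = 378; ÷6 gives d = 63 px.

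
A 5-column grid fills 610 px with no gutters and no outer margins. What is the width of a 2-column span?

With no gutters, each column is 610/5 = 122 px.
2-column span = 2·122 = 244 px.

244 px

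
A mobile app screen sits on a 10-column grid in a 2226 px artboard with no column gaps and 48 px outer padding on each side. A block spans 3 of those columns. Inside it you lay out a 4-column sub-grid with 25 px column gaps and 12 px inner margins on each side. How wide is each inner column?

135 px

Outer content = 2226 − 2·48 = 2130 px.
10c = 2130 → c = 213 px.
With no column gaps, 3 columns span 3·213 = 639 px.
Inner content = 639 − 2·12 = 615 px.
4d + 3·25 = 615 → 4d = 540 → d = 135 px.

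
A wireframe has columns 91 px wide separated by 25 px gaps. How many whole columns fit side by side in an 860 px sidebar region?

Each extra column adds 91 + 25 = 116 px.
(860 + 25) / 116 = 7.63, so 7 columns fit.

7 columns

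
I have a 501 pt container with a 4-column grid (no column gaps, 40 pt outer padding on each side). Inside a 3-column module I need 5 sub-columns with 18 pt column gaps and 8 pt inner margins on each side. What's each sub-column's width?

45.55 pt

Subtract both margins: 501 − 2·40 = 421 pt.
With no column gaps, each column is 421/4 = 105.25 pt.
3-column span = 3·105.25 = 315.75 pt.
Inner content = 315.75 − 2·8 = 299.75 pt.
299.75 − 4·18 = 227.75; ÷5 gives d = 45.55 pt.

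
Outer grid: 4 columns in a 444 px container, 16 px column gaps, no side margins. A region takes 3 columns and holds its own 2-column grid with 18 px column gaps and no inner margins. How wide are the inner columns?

155.5 px

444 − 3·16 = 396; ÷4 gives c = 99 px.
3 columns plus 2 column gaps: 297 + 32 = 329 px.
2d + 1·18 = 329 → 2d = 311 → d = 155.5 px.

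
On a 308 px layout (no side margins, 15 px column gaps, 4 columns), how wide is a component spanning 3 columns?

4 columns + 3 column gaps: 4c + 3·15 = 308.
4c = 308 − 45 = 263, so c = 65.75 px.
Span of 3: 3·65.75 + 2·15 = 197.25 + 30 = 227.25 px.

227.25 px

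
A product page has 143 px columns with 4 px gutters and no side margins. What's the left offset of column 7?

No margin, so column 7 starts at 6·(column + gutter) = 6·147 = 882 px.

882 px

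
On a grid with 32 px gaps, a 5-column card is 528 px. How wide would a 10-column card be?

Subtracting 4 gaps of 32 leaves 400 for 5 columns, so c = 80 px.
10-column span = 10·80 + 9·32 = 1088 px.

1088 px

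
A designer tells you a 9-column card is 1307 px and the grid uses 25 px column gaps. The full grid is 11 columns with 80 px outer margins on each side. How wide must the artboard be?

1763 px

9c + 8·25 = 1307 → 9c = 1107 → c = 123 px.
Adding margins, columns and gutters: 160 + 1353 + 250 = 1763 px.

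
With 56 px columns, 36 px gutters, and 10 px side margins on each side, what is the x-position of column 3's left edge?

Column 3 starts at margin + 2·(column + gutter) = 10 + 2·92 = 194 px.

194 px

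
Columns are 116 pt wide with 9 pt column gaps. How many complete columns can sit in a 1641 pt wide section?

Each extra column adds 116 + 9 = 125 pt.
(1641 + 9) / 125 = 13.20, so 13 columns fit.

13 columns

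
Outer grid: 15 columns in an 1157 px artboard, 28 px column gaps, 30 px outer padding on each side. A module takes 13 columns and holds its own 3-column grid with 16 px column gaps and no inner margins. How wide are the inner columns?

Inside the margins: 1157 − 60 = 1097 px.
Subtracting 14 column gaps of 28 leaves 705 for 15 columns, so c = 47 px.
13 columns plus 12 column gaps: 611 + 336 = 947 px.
3d + 2·16 = 947 → 3d = 915 → d = 305 px.

305 px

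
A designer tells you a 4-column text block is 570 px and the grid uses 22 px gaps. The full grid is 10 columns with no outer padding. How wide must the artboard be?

1458 px

Subtracting 3 gaps of 22 leaves 504 for 4 columns, so c = 126 px.
Artboard = 10·126 + 9·22 = 1260 + 198 = 1458 px.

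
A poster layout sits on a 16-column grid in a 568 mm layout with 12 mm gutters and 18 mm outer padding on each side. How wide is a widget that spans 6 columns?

192 mm

Subtract both margins: 568 − 2·18 = 532 mm.
Subtracting 15 gutters of 12 leaves 352 for 16 columns, so c = 22 mm.
6-column span = 6·22 + 5·12 = 192 mm.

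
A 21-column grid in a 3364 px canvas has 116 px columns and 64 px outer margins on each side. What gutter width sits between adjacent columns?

40 px

Content width = 3364 − 2·64 = 3236 px.
Columns use 2436 px, leaving 800 px across 20 gutters = 40 px each.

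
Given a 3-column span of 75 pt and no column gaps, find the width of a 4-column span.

With no column gaps, each column is 75/3 = 25 pt.
With no column gaps, 4 columns span 4·25 = 100 pt.

100 pt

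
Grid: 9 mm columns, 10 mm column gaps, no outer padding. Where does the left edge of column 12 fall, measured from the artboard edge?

No margin, so column 12 starts at 11·(column + gutter) = 11·19 = 209 mm.

209 mm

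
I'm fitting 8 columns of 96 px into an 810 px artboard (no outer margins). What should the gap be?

6 px

8 columns take 8·96 = 768 px; remaining 42 splits into 7 gaps.
g = 42 / 7 = 6 px.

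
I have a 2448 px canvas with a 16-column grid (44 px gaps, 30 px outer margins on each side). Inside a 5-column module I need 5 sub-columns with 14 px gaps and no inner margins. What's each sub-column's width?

Inside the margins: 2448 − 60 = 2388 px.
Subtracting 15 gaps of 44 leaves 1728 for 16 columns, so c = 108 px.
5-column span = 5·108 + 4·44 = 716 px.
Subtracting 4 gaps of 14 leaves 660 for 5 columns, so d = 132 px.

132 px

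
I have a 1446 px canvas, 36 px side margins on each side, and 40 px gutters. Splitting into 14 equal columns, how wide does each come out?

Subtract both margins: 1446 − 2·36 = 1374 px.
1374 − 13·40 = 854; ÷14 gives c = 61 px.

61 px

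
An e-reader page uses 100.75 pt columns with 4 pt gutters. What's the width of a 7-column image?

729.25 pt

7 columns plus 6 gutters: 705.25 + 24 = 729.25 pt.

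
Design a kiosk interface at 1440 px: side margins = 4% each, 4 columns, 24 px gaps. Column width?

313.2 px

Each margin = 4% of 1440 = 57.6 px; content = 1440 − 2·57.6 = 1324.8 px.
4 columns + 3 gaps: 4c + 3·24 = 1324.8.
4c = 1324.8 − 72 = 1252.8, so c = 313.2 px.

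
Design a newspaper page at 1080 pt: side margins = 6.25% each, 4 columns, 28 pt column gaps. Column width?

1080 × (1 − 2·6.25%) = 1080 × 87.5% = 945 pt for the columns.
945 − 3·28 = 861; ÷4 gives c = 215.25 pt.

215.25 pt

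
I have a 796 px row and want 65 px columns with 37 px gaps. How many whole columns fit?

k columns need k·65 + (k−1)·37 = k·102 − 37.
k·102 − 37 ≤ 796 → k ≤ 833 / 102 ≈ 8.17, so k = 8.

8 columns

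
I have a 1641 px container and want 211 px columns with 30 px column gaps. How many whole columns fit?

6 columns: 6·211 + 5·30 = 1416 px ≤ 1641.
7 columns: 1657 px > 1641. So 6.

6 columns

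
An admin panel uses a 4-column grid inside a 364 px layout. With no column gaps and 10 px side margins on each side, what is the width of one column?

Take off 20 px of margins, leaving 344 px.
344 / 4 = 86 px per column.

86 px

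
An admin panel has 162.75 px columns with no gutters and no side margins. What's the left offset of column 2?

Each column+gutter stride is 162.75 px; with no margin, 1 of them is 162.75 px.

162.75 px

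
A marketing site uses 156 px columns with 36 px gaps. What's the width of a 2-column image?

2-column span = 2·156 + 1·36 = 348 px.

348 px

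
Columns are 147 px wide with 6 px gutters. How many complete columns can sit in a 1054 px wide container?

Each extra column adds 147 + 6 = 153 px.
(1054 + 6) / 153 = 6.93, so 6 columns fit.

6 columns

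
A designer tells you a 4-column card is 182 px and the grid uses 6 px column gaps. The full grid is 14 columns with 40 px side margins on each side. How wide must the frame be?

4c + 3·6 = 182 → 4c = 164 → c = 41 px.
Frame = 2·40 + 14·41 + 13·6 = 80 + 574 + 78 = 732 px.

732 px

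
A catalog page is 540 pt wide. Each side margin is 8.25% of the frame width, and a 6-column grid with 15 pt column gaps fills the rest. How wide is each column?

62.65 pt

Each margin = 8.25% of 540 = 44.55 pt; content = 540 − 2·44.55 = 450.9 pt.
6c + 5·15 = 450.9 → 6c = 375.9 → c = 62.65 pt.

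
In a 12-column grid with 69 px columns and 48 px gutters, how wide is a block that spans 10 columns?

1122 px

Span of 10: 10·69 + 9·48 = 690 + 432 = 1122 px.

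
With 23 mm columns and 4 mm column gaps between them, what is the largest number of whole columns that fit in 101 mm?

3 columns

Each extra column adds 23 + 4 = 27 mm.
(101 + 4) / 27 = 3.89, so 3 columns fit.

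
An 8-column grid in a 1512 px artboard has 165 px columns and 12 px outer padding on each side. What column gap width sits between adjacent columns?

Subtract both margins: 1512 − 2·12 = 1488 px.
8 columns take 8·165 = 1320 px; remaining 168 splits into 7 column gaps.
g = 168 / 7 = 24 px.

24 px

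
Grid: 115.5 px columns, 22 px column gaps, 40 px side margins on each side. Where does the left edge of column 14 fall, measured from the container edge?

Column 14 starts at margin + 13·(column + gutter) = 40 + 13·137.5 = 1827.5 px.

1827.5 px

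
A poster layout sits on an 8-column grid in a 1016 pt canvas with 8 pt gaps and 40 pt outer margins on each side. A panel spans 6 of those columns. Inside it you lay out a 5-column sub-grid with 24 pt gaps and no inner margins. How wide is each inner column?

120.8 pt

Inside the margins: 1016 − 80 = 936 pt.
Subtracting 7 gaps of 8 leaves 880 for 8 columns, so c = 110 pt.
6 columns plus 5 gaps: 660 + 40 = 700 pt.
5d + 4·24 = 700 → 5d = 604 → d = 120.8 pt.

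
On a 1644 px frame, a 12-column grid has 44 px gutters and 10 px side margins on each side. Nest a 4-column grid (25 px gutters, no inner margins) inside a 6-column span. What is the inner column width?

Outer content = 1644 − 2·10 = 1624 px.
12 columns + 11 gutters: 12c + 11·44 = 1624.
12c = 1624 − 484 = 1140, so c = 95 px.
Span of 6: 6·95 + 5·44 = 570 + 220 = 790 px.
790 − 3·25 = 715; ÷4 gives d = 178.75 px.

178.75 px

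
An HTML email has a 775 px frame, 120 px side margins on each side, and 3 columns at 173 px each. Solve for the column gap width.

8 px

Inside the margins: 775 − 240 = 535 px.
3·173 + 2g = 535 → 2g = 16 → g = 8 px.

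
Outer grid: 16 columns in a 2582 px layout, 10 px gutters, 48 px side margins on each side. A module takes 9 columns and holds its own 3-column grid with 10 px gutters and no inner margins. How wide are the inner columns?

Take off 96 px of margins, leaving 2486 px.
16 columns + 15 gutters: 16c + 15·10 = 2486.
16c = 2486 − 150 = 2336, so c = 146 px.
9-column span = 9·146 + 8·10 = 1394 px.
3 columns + 2 gutters: 3d + 2·10 = 1394.
3d = 1394 − 20 = 1374, so d = 458 px.

458 px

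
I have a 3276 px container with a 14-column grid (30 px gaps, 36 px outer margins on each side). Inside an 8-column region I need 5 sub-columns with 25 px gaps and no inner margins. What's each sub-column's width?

343.6 px

Inside the margins: 3276 − 72 = 3204 px.
Subtracting 13 gaps of 30 leaves 2814 for 14 columns, so c = 201 px.
8 columns plus 7 gaps: 1608 + 210 = 1818 px.
Subtracting 4 gaps of 25 leaves 1718 for 5 columns, so d = 343.6 px.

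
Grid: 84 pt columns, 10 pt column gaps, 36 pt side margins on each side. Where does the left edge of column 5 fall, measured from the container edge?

Before column 5: the margin + 4 columns + 4 column gaps.
Offset = 36 + 4·(84 + 10) = 36 + 376 = 412 pt.

412 pt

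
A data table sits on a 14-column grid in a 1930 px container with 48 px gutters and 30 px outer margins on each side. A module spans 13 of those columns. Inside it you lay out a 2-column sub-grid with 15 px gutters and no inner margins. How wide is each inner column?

859 px

Take off 60 px of margins, leaving 1870 px.
Subtracting 13 gutters of 48 leaves 1246 for 14 columns, so c = 89 px.
Span of 13: 13·89 + 12·48 = 1157 + 576 = 1733 px.
Subtracting 1 gutter of 15 leaves 1718 for 2 columns, so d = 859 px.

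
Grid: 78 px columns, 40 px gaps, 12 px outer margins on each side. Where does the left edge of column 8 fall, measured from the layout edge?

838 px

Each column+gutter stride is 118 px; 7 of them past the 12 px margin is 12 + 826 = 838 px.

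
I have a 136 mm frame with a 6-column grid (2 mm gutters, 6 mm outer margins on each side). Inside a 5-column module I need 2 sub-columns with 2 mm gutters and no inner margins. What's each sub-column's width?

Subtract both margins: 136 − 2·6 = 124 mm.
Subtracting 5 gutters of 2 leaves 114 for 6 columns, so c = 19 mm.
5-column span = 5·19 + 4·2 = 103 mm.
Subtracting 1 gutter of 2 leaves 101 for 2 columns, so d = 50.5 mm.

50.5 mm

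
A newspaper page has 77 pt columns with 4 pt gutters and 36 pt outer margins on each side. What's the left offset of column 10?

Before column 10: the margin + 9 columns + 9 gutters.
Offset = 36 + 9·(77 + 4) = 36 + 729 = 765 pt.

765 pt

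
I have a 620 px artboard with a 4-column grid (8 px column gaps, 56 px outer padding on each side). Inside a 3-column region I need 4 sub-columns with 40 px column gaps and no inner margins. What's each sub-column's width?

64.75 px

Inside the margins: 620 − 112 = 508 px.
Subtracting 3 column gaps of 8 leaves 484 for 4 columns, so c = 121 px.
3 columns plus 2 column gaps: 363 + 16 = 379 px.
379 − 3·40 = 259; ÷4 gives d = 64.75 px.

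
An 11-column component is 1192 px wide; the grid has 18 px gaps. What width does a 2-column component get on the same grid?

202 px

11c + 10·18 = 1192 → 11c = 1012 → c = 92 px.
Span of 2: 2·92 + 1·18 = 184 + 18 = 202 px.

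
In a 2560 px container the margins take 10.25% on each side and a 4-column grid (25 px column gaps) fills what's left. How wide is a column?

2560 × (1 − 2·10.25%) = 2560 × 79.5% = 2035.2 px for the columns.
4c + 3·25 = 2035.2 → 4c = 1960.2 → c = 490.05 px.

490.05 px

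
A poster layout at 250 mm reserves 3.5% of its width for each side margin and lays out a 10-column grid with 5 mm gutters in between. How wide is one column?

250 × (1 − 2·3.5%) = 250 × 93% = 232.5 mm for the columns.
232.5 − 9·5 = 187.5; ÷10 gives c = 18.75 mm.

18.75 mm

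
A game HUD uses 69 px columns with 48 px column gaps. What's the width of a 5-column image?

537 px

5 columns plus 4 column gaps: 345 + 192 = 537 px.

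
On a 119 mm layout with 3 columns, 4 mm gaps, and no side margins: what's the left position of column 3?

82 mm

119 − 2·4 = 111; ÷3 gives c = 37 mm.
Before column 3: 2 columns + 2 gaps.
Offset = 2·(37 + 4) = 2·41 = 82 mm.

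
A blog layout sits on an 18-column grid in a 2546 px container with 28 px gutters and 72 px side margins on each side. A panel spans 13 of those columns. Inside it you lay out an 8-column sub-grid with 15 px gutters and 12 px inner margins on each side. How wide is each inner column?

199.75 px

Take off 144 px of margins, leaving 2402 px.
2402 − 17·28 = 1926; ÷18 gives c = 107 px.
13-column span = 13·107 + 12·28 = 1727 px.
Inner content = 1727 − 2·12 = 1703 px.
8 columns + 7 gutters: 8d + 7·15 = 1703.
8d = 1703 − 105 = 1598, so d = 199.75 px.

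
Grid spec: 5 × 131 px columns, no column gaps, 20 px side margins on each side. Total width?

695 px

Artboard = 2·20 + 5·131 = 40 + 655 = 695 px.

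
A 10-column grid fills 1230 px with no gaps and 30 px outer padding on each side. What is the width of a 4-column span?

Content width = 1230 − 2·30 = 1170 px.
With no gaps, each column is 1170/10 = 117 px.
4-column span = 4·117 = 468 px.

468 px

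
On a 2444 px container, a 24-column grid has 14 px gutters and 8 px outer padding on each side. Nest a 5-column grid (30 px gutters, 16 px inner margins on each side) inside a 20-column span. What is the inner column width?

373.8 px

Outer content = 2444 − 2·8 = 2428 px.
Subtracting 23 gutters of 14 leaves 2106 for 24 columns, so c = 87.75 px.
Span of 20: 20·87.75 + 19·14 = 1755 + 266 = 2021 px.
Inner content = 2021 − 2·16 = 1989 px.
1989 − 4·30 = 1869; ÷5 gives d = 373.8 px.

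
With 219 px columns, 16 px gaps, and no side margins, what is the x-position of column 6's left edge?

1175 px

No margin, so column 6 starts at 5·(column + gutter) = 5·235 = 1175 px.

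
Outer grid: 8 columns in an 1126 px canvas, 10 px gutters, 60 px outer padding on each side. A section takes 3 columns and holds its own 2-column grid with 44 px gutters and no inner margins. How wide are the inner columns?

Subtract both margins: 1126 − 2·60 = 1006 px.
Subtracting 7 gutters of 10 leaves 936 for 8 columns, so c = 117 px.
3 columns plus 2 gutters: 351 + 20 = 371 px.
Subtracting 1 gutter of 44 leaves 327 for 2 columns, so d = 163.5 px.

163.5 px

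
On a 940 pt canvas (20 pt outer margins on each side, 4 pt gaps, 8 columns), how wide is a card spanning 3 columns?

Subtract both margins: 940 − 2·20 = 900 pt.
8c + 7·4 = 900 → 8c = 872 → c = 109 pt.
3-column span = 3·109 + 2·4 = 335 pt.

335 pt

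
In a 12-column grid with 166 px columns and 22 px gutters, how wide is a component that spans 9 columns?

1670 px

9 columns plus 8 gutters: 1494 + 176 = 1670 px.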